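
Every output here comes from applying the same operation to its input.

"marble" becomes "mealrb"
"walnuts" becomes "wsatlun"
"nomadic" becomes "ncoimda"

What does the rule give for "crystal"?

Rule — take characters alternately from the front and the back (1st, last, 2nd, 2nd-last, ...).
Doing the same to "crystal": "clrayts".

clrayts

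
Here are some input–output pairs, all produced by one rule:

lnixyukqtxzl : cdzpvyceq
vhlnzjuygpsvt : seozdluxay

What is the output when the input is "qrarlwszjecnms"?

wqbxeojhsrx

In each case the input is transformed by: shift every letter 5 places forward in the alphabet (wrapping around), then delete the first 3 characters.
On "qrarlwszjecnms" that produces "wqbxeojhsrx".
(Check on "vhlnzjuygpsvt": → "amqseozdluxay" → "seozdluxay" ✓)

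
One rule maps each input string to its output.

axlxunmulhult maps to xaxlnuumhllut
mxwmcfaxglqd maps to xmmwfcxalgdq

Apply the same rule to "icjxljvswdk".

The rule is to swap each adjacent pair of characters (1↔2, 3↔4, ...).
Applying that to "icjxljvswdk" gives "cixjjlsvdwk".

cixjjlsvdwk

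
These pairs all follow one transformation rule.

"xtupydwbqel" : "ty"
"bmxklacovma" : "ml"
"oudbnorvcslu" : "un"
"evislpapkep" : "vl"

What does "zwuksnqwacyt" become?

Each output is the input with this applied: keep one character in every 3, starting at position 2 (positions 2nd, 5th, 8th, ...), then delete the last 2 characters.
Starting from "zwuksnqwacyt": after the first operation, "wswy"; after the second, "ws".

ws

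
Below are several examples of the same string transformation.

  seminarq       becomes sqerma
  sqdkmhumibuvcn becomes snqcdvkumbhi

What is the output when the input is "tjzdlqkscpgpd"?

tdjpzgdplcq

Looking at the pairs, the operation is to take characters alternately from the front and the back (1st, last, 2nd, 2nd-last, ...), then delete the last 2 characters.
Working it through for "tjzdlqkscpgpd": intermediate "tdjpzgdplcqsk", final "tdjpzgdplcq".
(Check on "seminarq": → "sqermain" → "sqerma" ✓)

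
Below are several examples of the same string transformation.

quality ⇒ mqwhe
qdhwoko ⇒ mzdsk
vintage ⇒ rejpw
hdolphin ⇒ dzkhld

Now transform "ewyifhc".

The transformation: shift every letter 4 places backward in the alphabet (wrapping around), then delete the last 2 characters.
On "ewyifhc": the first step gives "asuebdy", and the second then gives "asueb".

asueb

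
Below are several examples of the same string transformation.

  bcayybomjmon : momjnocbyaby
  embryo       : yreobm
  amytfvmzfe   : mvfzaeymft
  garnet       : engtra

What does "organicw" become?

inwcroag

In each case the input is transformed by: swap the front and back halves of the string, then swap each adjacent pair of characters (1↔2, 3↔4, ...).
Applying both steps to "organicw": "nicworga", then "inwcroag".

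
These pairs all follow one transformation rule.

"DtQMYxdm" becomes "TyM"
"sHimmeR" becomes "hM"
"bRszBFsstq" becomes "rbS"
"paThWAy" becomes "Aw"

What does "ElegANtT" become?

The pattern: keep one character in every 3, starting at position 2 (positions 2nd, 5th, 8th, ...), then flip the case of every letter.
"ElegANtT" → "lAT" → "Lat".

Lat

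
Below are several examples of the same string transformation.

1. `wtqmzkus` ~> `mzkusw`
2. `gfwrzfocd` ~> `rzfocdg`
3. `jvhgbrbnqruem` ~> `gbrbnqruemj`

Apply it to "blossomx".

What's happening: move the first character to the end, then delete the first 2 characters.
For "blossomx", step one produces "lossomxb"; step two turns that into "ssomxb".

ssomxb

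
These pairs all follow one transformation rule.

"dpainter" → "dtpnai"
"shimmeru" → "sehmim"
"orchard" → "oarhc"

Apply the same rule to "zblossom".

zsbslo

Looking at the pairs, the operation is to delete the last 2 characters, then take characters alternately from the front and the back (1st, last, 2nd, 2nd-last, ...).
Applying both steps to "zblossom": "zbloss", then "zsbslo".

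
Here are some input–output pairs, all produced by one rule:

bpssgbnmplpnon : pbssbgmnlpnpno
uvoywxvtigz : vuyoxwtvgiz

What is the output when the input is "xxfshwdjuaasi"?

xxsfwhjdausai

Looking at the pairs, the operation is to swap each adjacent pair of characters (1↔2, 3↔4, ...).
"xxfshwdjuaasi" → "xxsfwhjdausai".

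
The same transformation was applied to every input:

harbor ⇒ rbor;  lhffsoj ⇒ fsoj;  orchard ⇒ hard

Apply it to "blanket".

nket

Looking at the pairs, the operation is to keep only the last 4 characters.
Applying that to "blanket" gives "nket".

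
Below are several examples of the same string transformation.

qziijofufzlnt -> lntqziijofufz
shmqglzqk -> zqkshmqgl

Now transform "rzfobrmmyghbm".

What's happening: move the last 3 characters to the front (rotate right by 3).
"rzfobrmmyghbm" → "hbmrzfobrmmyg".

hbmrzfobrmmyg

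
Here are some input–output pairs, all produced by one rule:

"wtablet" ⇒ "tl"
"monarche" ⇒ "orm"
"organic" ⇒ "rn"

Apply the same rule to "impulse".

ml

Rule — swap the first and last characters, then keep one character in every 3, starting at position 2 (positions 2nd, 5th, 8th, ...).
Applying both steps to "impulse": "empulsi", then "ml".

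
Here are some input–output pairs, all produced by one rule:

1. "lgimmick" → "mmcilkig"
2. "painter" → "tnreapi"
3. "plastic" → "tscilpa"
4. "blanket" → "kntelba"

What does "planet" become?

enptal

Looking at the pairs, the operation is to move the first 3 characters to the end (rotate left by 3), then swap each adjacent pair of characters (1↔2, 3↔4, ...).
For "planet", step one produces "netpla"; step two turns that into "enptal".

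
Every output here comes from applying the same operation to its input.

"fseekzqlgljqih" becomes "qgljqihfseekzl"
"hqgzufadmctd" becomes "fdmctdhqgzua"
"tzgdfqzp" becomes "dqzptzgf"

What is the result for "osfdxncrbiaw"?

In each case the input is transformed by: swap the front and back halves of the string, then swap the first and last characters.
Working it through for "osfdxncrbiaw": intermediate "crbiawosfdxn", final "nrbiawosfdxc".

nrbiawosfdxc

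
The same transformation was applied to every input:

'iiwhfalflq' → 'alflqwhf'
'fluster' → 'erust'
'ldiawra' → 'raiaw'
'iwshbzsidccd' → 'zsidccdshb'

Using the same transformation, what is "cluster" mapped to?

erust

The transformation: delete the first 2 characters, then move the first 3 characters to the end (rotate left by 3).
Starting from "cluster": after the first operation, "uster"; after the second, "erust".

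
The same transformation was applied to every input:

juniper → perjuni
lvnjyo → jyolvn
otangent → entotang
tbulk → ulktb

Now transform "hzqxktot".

The rule is to move the last 3 characters to the front (rotate right by 3).
Doing the same to "hzqxktot": "tothzqxk".

tothzqxk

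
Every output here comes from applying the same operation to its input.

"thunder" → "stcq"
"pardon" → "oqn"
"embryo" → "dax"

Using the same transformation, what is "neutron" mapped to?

Looking at the pairs, the operation is to shift every letter 1 place backward in the alphabet (wrapping around), then keep every other character starting from the first (positions 1st, 3rd, 5th, ...).
"neutron" → "mdtsqnm" → "mtqm".

mtqm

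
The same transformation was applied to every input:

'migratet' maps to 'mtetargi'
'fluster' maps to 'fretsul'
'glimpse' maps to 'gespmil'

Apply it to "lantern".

What's happening: move the first character to the end, then reverse the string.
On "lantern" that produces "lnretna".

lnretna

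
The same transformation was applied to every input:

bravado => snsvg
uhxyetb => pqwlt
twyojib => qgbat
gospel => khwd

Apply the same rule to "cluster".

mklwj

The rule is to delete the first 2 characters, then shift every letter 8 places backward in the alphabet (wrapping around).
For "cluster", step one produces "uster"; step two turns that into "mklwj".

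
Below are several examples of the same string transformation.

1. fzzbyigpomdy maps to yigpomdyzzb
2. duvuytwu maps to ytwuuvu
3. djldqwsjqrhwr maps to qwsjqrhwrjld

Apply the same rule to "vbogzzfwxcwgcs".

In each case the input is transformed by: delete the first character, then move the first 3 characters to the end (rotate left by 3).
Applying both steps to "vbogzzfwxcwgcs": "bogzzfwxcwgcs", then "zzfwxcwgcsbog".
(Check on "duvuytwu": → "uvuytwu" → "ytwuuvu" ✓)

zzfwxcwgcsbog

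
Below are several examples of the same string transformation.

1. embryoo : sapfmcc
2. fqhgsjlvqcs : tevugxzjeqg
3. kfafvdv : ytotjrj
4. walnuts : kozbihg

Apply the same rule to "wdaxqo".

The pattern: shift every letter 12 places backward in the alphabet (wrapping around).
Applying that to "wdaxqo" gives "krolec".

krolec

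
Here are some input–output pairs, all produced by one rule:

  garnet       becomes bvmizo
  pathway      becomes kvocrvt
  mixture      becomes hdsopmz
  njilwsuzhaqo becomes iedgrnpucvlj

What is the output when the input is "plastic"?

The transformation: shift every letter 5 places backward in the alphabet (wrapping around).
"plastic" → "kgvnodx".

kgvnodx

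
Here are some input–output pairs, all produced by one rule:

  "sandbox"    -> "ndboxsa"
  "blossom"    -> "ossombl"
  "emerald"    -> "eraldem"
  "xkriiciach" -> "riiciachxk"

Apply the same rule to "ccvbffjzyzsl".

vbffjzyzslcc

The rule is to move the first 2 characters to the end (rotate left by 2).
Applying that to "ccvbffjzyzsl" gives "vbffjzyzslcc".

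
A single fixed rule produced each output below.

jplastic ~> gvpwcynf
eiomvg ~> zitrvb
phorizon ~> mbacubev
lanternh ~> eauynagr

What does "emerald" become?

nyqrzre

The transformation: move the last 3 characters to the front (rotate right by 3), then shift every letter 13 places forward in the alphabet (wrapping around) — i.e. ROT13.
For "emerald", step one produces "aldemer"; step two turns that into "nyqrzre".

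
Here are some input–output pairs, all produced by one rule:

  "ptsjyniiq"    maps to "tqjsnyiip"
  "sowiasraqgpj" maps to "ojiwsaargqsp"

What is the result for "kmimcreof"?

Each output is the input with this applied: swap the first and last characters, then swap each adjacent pair of characters (1↔2, 3↔4, ...).
For "kmimcreof", step one produces "fmimcreok"; step two turns that into "mfmircoek".

mfmircoek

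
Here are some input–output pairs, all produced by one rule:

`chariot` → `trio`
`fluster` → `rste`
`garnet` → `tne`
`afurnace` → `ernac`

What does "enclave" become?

elav

Looking at the pairs, the operation is to delete the first 3 characters, then move the last character to the front.
"enclave" → "lave" → "elav".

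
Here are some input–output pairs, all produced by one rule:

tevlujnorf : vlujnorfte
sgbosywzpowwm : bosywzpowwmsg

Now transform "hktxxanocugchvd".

What's happening: move the first 2 characters to the end (rotate left by 2).
So "hktxxanocugchvd" becomes "txxanocugchvdhk".

txxanocugchvdhk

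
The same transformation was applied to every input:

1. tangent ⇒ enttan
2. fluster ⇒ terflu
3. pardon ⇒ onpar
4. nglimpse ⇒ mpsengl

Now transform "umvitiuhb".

The rule is to move the first 3 characters to the end (rotate left by 3), then delete the first character.
"umvitiuhb" → "itiuhbumv" → "tiuhbumv".

tiuhbumv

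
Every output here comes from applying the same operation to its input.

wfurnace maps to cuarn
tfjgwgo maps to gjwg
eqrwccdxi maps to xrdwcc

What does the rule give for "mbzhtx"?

Each output is the input with this applied: take characters alternately from the front and the back (1st, last, 2nd, 2nd-last, ...), then delete the first 3 characters.
Working it through for "mbzhtx": intermediate "mxbtzh", final "tzh".

tzh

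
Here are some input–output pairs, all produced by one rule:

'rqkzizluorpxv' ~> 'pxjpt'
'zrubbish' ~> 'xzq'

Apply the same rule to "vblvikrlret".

Rule — shift every letter 2 places backward in the alphabet (wrapping around), then keep one character in every 3, starting at position 1 (positions 1st, 4th, 7th, ...).
Doing the same to "vblvikrlret": "ttpc".
(Check on "rqkzizluorpxv": → "poixgxjsmpnvt" → "pxjpt" ✓)

ttpc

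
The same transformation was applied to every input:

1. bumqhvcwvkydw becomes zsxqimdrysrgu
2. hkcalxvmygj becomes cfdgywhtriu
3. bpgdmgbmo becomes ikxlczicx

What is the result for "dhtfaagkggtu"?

pqzdpbwwcgcc

The pattern: move the last 2 characters to the front (rotate right by 2), then shift every letter 4 places backward in the alphabet (wrapping around).
On "dhtfaagkggtu": the first step gives "tudhtfaagkgg", and the second then gives "pqzdpbwwcgcc".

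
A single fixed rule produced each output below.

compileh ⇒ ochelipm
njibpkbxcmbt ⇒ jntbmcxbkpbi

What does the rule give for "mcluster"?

Looking at the pairs, the operation is to reverse the string, then move the last 2 characters to the front (rotate right by 2).
"mcluster" → "cmretsul".
(Check on "compileh": → "helipmoc" → "ochelipm" ✓)

cmretsul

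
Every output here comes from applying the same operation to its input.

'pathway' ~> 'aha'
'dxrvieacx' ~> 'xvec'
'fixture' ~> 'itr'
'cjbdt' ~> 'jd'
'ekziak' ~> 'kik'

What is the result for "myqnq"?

yn

In each case the input is transformed by: keep every other character starting from the second (positions 2nd, 4th, 6th, ...).
Applying that to "myqnq" gives "yn".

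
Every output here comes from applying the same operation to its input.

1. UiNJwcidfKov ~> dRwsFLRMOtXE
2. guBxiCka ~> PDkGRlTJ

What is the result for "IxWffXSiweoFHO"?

Each output is the input with this applied: shift every letter 9 places forward in the alphabet (wrapping around), then flip the case of every letter.
Working it through for "IxWffXSiweoFHO": intermediate "RgFooGBrfnxOQX", final "rGfOOgbRFNXoqx".
(Check on "UiNJwcidfKov": → "DrWSflrmoTxe" → "dRwsFLRMOtXE" ✓)

rGfOOgbRFNXoqx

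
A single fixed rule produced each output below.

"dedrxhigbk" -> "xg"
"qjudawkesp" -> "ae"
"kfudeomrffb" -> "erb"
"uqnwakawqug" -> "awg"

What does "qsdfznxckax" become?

Each output is the input with this applied: delete the first 3 characters, then keep one character in every 3, starting at position 2 (positions 2nd, 5th, 8th, ...).
"qsdfznxckax" → "zcx".

zcx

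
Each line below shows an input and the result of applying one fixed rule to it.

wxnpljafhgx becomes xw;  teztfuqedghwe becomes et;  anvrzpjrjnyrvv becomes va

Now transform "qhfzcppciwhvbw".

wq

The pattern: move the last character to the front, then keep only the first 2 characters.
Applying both steps to "qhfzcppciwhvbw": "wqhfzcppciwhvb", then "wq".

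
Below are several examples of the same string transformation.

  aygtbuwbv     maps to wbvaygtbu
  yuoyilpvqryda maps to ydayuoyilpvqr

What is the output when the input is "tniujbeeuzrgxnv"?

The transformation: move the last 3 characters to the front (rotate right by 3).
Doing the same to "tniujbeeuzrgxnv": "xnvtniujbeeuzrg".

xnvtniujbeeuzrg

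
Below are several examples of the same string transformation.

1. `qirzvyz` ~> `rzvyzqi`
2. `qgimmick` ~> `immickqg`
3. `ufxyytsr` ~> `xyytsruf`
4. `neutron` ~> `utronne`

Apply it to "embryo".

What's happening: move the first 2 characters to the end (rotate left by 2).
So "embryo" becomes "bryoem".

bryoem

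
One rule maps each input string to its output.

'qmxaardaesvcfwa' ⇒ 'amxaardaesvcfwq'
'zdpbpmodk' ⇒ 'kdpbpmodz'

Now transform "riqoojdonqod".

diqoojdonqor

The transformation: swap the first and last characters.
Doing the same to "riqoojdonqod": "diqoojdonqor".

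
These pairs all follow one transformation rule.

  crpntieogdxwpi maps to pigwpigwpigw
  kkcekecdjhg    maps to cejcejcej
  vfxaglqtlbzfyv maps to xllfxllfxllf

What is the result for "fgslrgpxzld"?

Rule — keep one character in every 3, starting at position 3 (positions 3rd, 6th, 9th, ...), then write the whole string 3 times in a row.
Starting from "fgslrgpxzld": after the first operation, "sgz"; after the second, "sgzsgzsgz".
(Check on "crpntieogdxwpi": → "pigw" → "pigwpigwpigw" ✓)

sgzsgzsgz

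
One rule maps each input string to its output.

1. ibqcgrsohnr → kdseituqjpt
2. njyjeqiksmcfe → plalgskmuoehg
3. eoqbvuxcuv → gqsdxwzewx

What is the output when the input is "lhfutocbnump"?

Rule — shift every letter 2 places forward in the alphabet (wrapping around).
So "lhfutocbnump" becomes "njhwvqedpwor".

njhwvqedpwor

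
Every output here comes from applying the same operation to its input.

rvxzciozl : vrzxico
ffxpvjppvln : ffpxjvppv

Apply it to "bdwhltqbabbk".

What's happening: delete the last 2 characters, then swap each adjacent pair of characters (1↔2, 3↔4, ...).
Applying both steps to "bdwhltqbabbk": "bdwhltqbab", then "dbhwtlbqba".

dbhwtlbqba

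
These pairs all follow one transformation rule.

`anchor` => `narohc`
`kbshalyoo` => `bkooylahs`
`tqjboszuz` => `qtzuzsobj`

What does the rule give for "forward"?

ofdrawr

What's happening: move the first 2 characters to the end (rotate left by 2), then reverse the string.
"forward" → "rwardfo" → "ofdrawr".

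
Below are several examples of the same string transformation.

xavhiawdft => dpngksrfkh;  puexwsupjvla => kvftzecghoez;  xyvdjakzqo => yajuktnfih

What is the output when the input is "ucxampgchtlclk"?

uvmvdrmqzwkhme

In each case the input is transformed by: reverse the string, then shift every letter 10 places forward in the alphabet (wrapping around).
For "ucxampgchtlclk", step one produces "klclthcgpmaxcu"; step two turns that into "uvmvdrmqzwkhme".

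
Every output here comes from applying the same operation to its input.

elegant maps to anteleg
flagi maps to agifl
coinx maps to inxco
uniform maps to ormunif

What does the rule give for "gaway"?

wayga

Each output is the input with this applied: move the last 3 characters to the front (rotate right by 3).
Doing the same to "gaway": "wayga".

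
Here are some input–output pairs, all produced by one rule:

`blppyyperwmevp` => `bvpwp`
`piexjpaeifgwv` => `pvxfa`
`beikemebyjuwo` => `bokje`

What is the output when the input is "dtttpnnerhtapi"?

The pattern: keep one character in every 3, starting at position 1 (positions 1st, 4th, 7th, ...), then take characters alternately from the front and the back (1st, last, 2nd, 2nd-last, ...).
Working it through for "dtttpnnerhtapi": intermediate "dtnhp", final "dpthn".

dpthn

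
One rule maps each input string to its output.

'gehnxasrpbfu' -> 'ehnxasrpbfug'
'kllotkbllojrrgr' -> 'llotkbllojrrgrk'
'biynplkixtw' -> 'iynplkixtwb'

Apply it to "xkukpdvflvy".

What's happening: move the first character to the end.
"xkukpdvflvy" → "kukpdvflvyx".

kukpdvflvyx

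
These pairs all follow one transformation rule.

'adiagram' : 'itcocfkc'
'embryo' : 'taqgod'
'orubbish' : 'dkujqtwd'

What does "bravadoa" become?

cfqcdtcx

Rule — shift every letter 2 places forward in the alphabet (wrapping around), then swap the front and back halves of the string.
Doing the same to "bravadoa": "cfqcdtcx".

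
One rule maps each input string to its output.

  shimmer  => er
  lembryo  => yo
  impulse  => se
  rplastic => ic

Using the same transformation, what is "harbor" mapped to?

The rule is to keep only the last 2 characters.
Doing the same to "harbor": "or".

or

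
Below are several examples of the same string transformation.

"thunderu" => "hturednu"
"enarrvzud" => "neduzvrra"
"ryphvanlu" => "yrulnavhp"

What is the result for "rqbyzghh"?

The pattern: reverse the string, then move the last 2 characters to the front (rotate right by 2).
Starting from "rqbyzghh": after the first operation, "hhgzybqr"; after the second, "qrhhgzyb".

qrhhgzyb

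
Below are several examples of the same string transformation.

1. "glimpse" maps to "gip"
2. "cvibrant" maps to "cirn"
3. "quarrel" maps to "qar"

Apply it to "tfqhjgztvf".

tqjzv

The pattern: swap each adjacent pair of characters (1↔2, 3↔4, ...), then keep every other character starting from the second (positions 2nd, 4th, 6th, ...).
For "tfqhjgztvf", step one produces "fthqgjtzfv"; step two turns that into "tqjzv".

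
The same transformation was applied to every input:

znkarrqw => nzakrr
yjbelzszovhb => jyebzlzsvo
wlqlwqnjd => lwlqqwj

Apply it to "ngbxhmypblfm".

Rule — swap each adjacent pair of characters (1↔2, 3↔4, ...), then delete the last 2 characters.
Starting from "ngbxhmypblfm": after the first operation, "gnxbmhpylbmf"; after the second, "gnxbmhpylb".

gnxbmhpylb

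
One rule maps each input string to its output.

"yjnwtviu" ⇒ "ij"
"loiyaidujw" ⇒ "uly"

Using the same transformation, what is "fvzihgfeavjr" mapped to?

Looking at the pairs, the operation is to swap the front and back halves of the string, then keep one character in every 3, starting at position 3 (positions 3rd, 6th, 9th, ...).
On "fvzihgfeavjr": the first step gives "feavjrfvzihg", and the second then gives "arzg".

arzg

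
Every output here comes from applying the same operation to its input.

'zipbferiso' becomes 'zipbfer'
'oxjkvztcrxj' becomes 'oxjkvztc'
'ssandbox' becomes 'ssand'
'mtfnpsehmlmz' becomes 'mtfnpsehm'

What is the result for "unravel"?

unra

The pattern: delete the last 3 characters.
Doing the same to "unravel": "unra".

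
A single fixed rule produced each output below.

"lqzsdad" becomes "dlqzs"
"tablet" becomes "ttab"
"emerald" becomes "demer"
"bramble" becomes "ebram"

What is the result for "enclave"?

eencl

What's happening: move the last 3 characters to the front (rotate right by 3), then delete the first 2 characters.
Working it through for "enclave": intermediate "aveencl", final "eencl".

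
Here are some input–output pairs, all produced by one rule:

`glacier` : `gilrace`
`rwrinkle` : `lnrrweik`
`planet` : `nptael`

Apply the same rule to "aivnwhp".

The rule is to sort the characters into alphabetical order, then move the first 3 characters to the end (rotate left by 3).
Working it through for "aivnwhp": intermediate "ahinpvw", final "npvwahi".

npvwahi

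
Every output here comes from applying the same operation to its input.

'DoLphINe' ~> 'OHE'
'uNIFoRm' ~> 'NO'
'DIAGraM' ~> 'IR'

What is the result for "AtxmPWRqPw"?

TPQ

The pattern: keep one character in every 3, starting at position 2 (positions 2nd, 5th, 8th, ...), then convert every letter to uppercase.
"AtxmPWRqPw" → "tPq" → "TPQ".
(Check on "uNIFoRm": → "No" → "NO" ✓)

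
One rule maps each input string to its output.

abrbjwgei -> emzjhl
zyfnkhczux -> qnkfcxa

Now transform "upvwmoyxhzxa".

The pattern: shift every letter 3 places forward in the alphabet (wrapping around), then delete the first 3 characters.
Working it through for "upvwmoyxhzxa": intermediate "xsyzprbakcad", final "zprbakcad".

zprbakcad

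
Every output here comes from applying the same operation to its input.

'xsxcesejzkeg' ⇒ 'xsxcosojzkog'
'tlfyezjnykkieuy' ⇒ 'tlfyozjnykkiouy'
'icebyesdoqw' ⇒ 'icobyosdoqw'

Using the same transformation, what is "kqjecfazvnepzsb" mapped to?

Looking at the pairs, the operation is to replace every "e" with "o".
"kqjecfazvnepzsb" → "kqjocfazvnopzsb".

kqjocfazvnopzsb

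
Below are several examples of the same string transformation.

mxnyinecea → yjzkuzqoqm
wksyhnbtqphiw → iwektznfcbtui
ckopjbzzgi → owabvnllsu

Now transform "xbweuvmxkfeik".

jniqghyjwrquw

The transformation: shift every letter 12 places forward in the alphabet (wrapping around).
For "xbweuvmxkfeik" the result is "jniqghyjwrquw".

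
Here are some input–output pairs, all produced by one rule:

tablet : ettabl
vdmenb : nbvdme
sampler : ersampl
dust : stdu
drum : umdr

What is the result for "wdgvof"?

ofwdgv

Looking at the pairs, the operation is to move the last 2 characters to the front (rotate right by 2).
Applying that to "wdgvof" gives "ofwdgv".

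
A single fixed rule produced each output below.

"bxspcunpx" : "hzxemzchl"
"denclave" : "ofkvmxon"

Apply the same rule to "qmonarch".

rmbkxywa

What's happening: reverse the string, then shift every letter 10 places forward in the alphabet (wrapping around).
"qmonarch" → "hcranomq" → "rmbkxywa".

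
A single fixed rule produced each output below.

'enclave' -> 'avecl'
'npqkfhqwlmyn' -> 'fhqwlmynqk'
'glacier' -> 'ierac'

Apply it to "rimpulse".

The pattern: delete the first 2 characters, then move the first 2 characters to the end (rotate left by 2).
Starting from "rimpulse": after the first operation, "mpulse"; after the second, "ulsemp".

ulsemp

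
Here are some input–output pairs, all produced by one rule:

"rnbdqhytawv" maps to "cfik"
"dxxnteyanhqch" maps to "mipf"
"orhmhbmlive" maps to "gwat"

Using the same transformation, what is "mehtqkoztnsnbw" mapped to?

tfohl

What's happening: shift every letter 11 places backward in the alphabet (wrapping around), then keep one character in every 3, starting at position 2 (positions 2nd, 5th, 8th, ...).
On "mehtqkoztnsnbw": the first step gives "btwifzdoichcql", and the second then gives "tfohl".
(Check on "orhmhbmlive": → "dgwbwqbaxkt" → "gwat" ✓)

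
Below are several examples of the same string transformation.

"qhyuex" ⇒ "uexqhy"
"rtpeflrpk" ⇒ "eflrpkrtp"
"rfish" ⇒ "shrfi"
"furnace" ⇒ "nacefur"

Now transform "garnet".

In each case the input is transformed by: move the first 3 characters to the end (rotate left by 3).
"garnet" → "netgar".

netgar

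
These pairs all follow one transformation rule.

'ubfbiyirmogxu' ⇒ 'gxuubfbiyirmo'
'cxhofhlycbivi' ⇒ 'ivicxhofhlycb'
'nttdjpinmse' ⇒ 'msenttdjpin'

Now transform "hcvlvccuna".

The transformation: move the last 3 characters to the front (rotate right by 3).
Doing the same to "hcvlvccuna": "unahcvlvcc".

unahcvlvcc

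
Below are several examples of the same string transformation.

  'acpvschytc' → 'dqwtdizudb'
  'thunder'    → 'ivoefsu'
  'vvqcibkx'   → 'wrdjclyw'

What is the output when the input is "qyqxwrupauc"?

zryxsvqbvdr

The rule is to shift every letter 1 place forward in the alphabet (wrapping around), then move the first character to the end.
For "qyqxwrupauc", step one produces "rzryxsvqbvd"; step two turns that into "zryxsvqbvdr".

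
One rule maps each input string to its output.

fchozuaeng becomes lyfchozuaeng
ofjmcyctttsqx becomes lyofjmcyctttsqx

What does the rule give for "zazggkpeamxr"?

lyzazggkpeamxr

Rule — prepend "ly".
Doing the same to "zazggkpeamxr": "lyzazggkpeamxr".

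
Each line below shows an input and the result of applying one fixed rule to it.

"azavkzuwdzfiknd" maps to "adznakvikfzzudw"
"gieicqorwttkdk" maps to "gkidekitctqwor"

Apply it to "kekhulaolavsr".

The rule is to take characters alternately from the front and the back (1st, last, 2nd, 2nd-last, ...).
On "kekhulaolavsr" that produces "kreskvhaulloa".

kreskvhaulloa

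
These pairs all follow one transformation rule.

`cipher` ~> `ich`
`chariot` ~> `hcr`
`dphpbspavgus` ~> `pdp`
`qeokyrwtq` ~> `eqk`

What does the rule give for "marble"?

amb

What's happening: swap each adjacent pair of characters (1↔2, 3↔4, ...), then keep only the first 3 characters.
On "marble": the first step gives "ambrel", and the second then gives "amb".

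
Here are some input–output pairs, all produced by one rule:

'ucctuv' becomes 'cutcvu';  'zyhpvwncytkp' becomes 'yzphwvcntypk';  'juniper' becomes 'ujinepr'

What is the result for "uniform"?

nufirom

The transformation: swap each adjacent pair of characters (1↔2, 3↔4, ...).
Applying that to "uniform" gives "nufirom".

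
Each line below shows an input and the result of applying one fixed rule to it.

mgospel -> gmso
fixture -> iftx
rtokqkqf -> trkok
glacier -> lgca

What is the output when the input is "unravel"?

Looking at the pairs, the operation is to swap each adjacent pair of characters (1↔2, 3↔4, ...), then delete the last 3 characters.
Working it through for "unravel": intermediate "nuarevl", final "nuar".

nuar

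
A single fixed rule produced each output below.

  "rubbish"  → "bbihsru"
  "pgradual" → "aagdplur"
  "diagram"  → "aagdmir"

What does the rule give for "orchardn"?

cahdonrr

The transformation: sort the characters into alphabetical order, then swap each adjacent pair of characters (1↔2, 3↔4, ...).
For "orchardn", step one produces "acdhnorr"; step two turns that into "cahdonrr".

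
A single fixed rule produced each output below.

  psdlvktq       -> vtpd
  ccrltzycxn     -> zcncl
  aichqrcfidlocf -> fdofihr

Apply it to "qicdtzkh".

Rule — swap the front and back halves of the string, then keep every other character starting from the first (positions 1st, 3rd, 5th, ...).
On "qicdtzkh": the first step gives "tzkhqicd", and the second then gives "tkqc".
(Check on "ccrltzycxn": → "zycxnccrlt" → "zcncl" ✓)

tkqc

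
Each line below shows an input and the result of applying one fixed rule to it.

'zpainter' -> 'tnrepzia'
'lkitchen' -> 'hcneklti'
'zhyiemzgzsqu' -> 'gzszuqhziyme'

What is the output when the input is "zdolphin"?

The transformation: swap the front and back halves of the string, then swap each adjacent pair of characters (1↔2, 3↔4, ...).
Working it through for "zdolphin": intermediate "phinzdol", final "hpnidzlo".

hpnidzlo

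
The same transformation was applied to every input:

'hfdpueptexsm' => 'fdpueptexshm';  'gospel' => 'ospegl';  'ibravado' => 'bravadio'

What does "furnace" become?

The transformation: swap the first and last characters, then move the first character to the end.
On "furnace": the first step gives "eurnacf", and the second then gives "urnacfe".

urnacfe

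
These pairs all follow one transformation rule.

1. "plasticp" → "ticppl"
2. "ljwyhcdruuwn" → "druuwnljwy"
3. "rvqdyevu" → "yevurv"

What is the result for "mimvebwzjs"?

In each case the input is transformed by: swap the front and back halves of the string, then delete the last 2 characters.
"mimvebwzjs" → "bwzjsmimve" → "bwzjsmim".

bwzjsmim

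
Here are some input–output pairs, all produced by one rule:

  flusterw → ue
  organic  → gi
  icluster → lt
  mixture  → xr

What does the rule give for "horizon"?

Each output is the input with this applied: keep one character in every 3, starting at position 3 (positions 3rd, 6th, 9th, ...).
So "horizon" becomes "ro".

ro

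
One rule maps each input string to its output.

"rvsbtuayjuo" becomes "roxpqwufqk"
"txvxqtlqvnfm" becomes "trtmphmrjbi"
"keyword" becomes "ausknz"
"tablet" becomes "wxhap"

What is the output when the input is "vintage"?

What's happening: shift every letter 4 places backward in the alphabet (wrapping around), then delete the first character.
On "vintage": the first step gives "rejpwca", and the second then gives "ejpwca".

ejpwca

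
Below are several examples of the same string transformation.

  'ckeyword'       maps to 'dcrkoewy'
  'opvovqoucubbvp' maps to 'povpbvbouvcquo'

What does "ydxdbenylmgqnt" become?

tyndqxgdmbleyn

What's happening: reverse the string, then take characters alternately from the front and the back (1st, last, 2nd, 2nd-last, ...).
On "ydxdbenylmgqnt": the first step gives "tnqgmlynebdxdy", and the second then gives "tyndqxgdmbleyn".
(Check on "ckeyword": → "drowyekc" → "dcrkoewy" ✓)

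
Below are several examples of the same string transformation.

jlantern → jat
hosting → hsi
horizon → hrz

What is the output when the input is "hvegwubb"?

The transformation: delete the last 2 characters, then keep every other character starting from the first (positions 1st, 3rd, 5th, ...).
"hvegwubb" → "hvegwu" → "hew".
(Check on "jlantern": → "jlante" → "jat" ✓)

hew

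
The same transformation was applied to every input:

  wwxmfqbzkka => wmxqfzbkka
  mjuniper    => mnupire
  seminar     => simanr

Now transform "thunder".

The rule is to swap each adjacent pair of characters (1↔2, 3↔4, ...), then delete the first character.
Starting from "thunder": after the first operation, "htnuedr"; after the second, "tnuedr".

tnuedr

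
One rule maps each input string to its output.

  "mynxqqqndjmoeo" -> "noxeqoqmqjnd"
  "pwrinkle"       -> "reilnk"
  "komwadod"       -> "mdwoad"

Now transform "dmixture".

iexrtu

In each case the input is transformed by: delete the first 2 characters, then take characters alternately from the front and the back (1st, last, 2nd, 2nd-last, ...).
Applying both steps to "dmixture": "ixture", then "iexrtu".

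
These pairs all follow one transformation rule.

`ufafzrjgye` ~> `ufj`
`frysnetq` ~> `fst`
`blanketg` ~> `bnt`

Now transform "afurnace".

Each output is the input with this applied: delete the last character, then keep one character in every 3, starting at position 1 (positions 1st, 4th, 7th, ...).
Applying both steps to "afurnace": "afurnac", then "arc".

arc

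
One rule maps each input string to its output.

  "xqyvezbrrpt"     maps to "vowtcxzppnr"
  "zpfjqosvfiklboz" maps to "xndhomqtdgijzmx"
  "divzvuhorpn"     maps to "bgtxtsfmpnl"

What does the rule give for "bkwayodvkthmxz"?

What's happening: shift every letter 2 places backward in the alphabet (wrapping around).
So "bkwayodvkthmxz" becomes "ziuywmbtirfkvx".

ziuywmbtirfkvx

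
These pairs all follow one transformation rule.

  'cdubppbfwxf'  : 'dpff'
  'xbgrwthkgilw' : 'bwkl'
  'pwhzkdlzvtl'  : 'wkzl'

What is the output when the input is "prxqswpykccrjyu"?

Rule — keep one character in every 3, starting at position 2 (positions 2nd, 5th, 8th, ...).
On "prxqswpykccrjyu" that produces "rsycy".

rsycy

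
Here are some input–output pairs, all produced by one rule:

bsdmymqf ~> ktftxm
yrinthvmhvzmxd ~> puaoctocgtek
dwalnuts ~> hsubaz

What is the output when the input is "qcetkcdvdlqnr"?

larjkcksxuy

Rule — delete the first 2 characters, then shift every letter 7 places forward in the alphabet (wrapping around).
On "qcetkcdvdlqnr" that produces "larjkcksxuy".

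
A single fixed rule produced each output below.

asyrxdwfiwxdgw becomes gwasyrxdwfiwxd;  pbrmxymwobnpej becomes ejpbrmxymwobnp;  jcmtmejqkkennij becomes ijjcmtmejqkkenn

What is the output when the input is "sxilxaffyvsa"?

sasxilxaffyv

Rule — move the last 2 characters to the front (rotate right by 2).
So "sxilxaffyvsa" becomes "sasxilxaffyv".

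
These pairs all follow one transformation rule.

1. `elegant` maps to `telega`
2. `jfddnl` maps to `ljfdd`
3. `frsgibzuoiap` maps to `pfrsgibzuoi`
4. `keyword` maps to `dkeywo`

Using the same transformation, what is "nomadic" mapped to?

Each output is the input with this applied: move the last character to the front, then delete the last character.
Starting from "nomadic": after the first operation, "cnomadi"; after the second, "cnomad".

cnomad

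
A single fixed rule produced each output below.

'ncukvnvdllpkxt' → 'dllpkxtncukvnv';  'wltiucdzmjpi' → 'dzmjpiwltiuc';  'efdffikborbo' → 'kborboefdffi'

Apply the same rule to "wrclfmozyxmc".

ozyxmcwrclfm

In each case the input is transformed by: swap the front and back halves of the string.
Applying that to "wrclfmozyxmc" gives "ozyxmcwrclfm".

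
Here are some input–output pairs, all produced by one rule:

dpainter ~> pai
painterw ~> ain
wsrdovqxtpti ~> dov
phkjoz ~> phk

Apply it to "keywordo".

eyw

The transformation: swap the front and back halves of the string, then keep only the last 3 characters.
Applying both steps to "keywordo": "ordokeyw", then "eyw".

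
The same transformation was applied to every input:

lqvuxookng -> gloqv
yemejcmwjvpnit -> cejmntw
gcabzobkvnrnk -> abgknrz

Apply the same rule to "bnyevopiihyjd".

Each output is the input with this applied: sort the characters into alphabetical order, then keep every other character starting from the first (positions 1st, 3rd, 5th, ...).
For "bnyevopiihyjd", step one produces "bdehiijnopvyy"; step two turns that into "beijovy".

beijovy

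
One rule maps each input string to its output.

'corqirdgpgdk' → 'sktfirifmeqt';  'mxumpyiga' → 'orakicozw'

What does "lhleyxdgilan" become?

gazfikncpnjn

The transformation: move the first 3 characters to the end (rotate left by 3), then shift every letter 2 places forward in the alphabet (wrapping around).
Applying that to "lhleyxdgilan" gives "gazfikncpnjn".
(Check on "corqirdgpgdk": → "qirdgpgdkcor" → "sktfirifmeqt" ✓)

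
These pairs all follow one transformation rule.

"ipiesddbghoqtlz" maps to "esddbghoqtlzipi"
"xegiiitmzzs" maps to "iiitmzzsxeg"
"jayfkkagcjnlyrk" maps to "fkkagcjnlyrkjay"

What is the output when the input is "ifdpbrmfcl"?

The pattern: move the first 3 characters to the end (rotate left by 3).
On "ifdpbrmfcl" that produces "pbrmfclifd".

pbrmfclifd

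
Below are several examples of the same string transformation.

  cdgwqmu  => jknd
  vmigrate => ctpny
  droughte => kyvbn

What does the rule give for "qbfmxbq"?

ximt

The transformation: delete the last 3 characters, then shift every letter 7 places forward in the alphabet (wrapping around).
Applying both steps to "qbfmxbq": "qbfm", then "ximt".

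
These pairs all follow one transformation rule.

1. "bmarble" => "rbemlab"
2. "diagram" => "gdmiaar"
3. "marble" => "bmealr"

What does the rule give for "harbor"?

bhraor

Each output is the input with this applied: take characters alternately from the front and the back (1st, last, 2nd, 2nd-last, ...), then move the last character to the front.
Starting from "harbor": after the first operation, "hraorb"; after the second, "bhraor".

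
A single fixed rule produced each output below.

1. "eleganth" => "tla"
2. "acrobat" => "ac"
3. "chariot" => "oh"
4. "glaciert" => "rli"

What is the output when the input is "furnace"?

cu

Rule — move the last 3 characters to the front (rotate right by 3), then keep one character in every 3, starting at position 2 (positions 2nd, 5th, 8th, ...).
Starting from "furnace": after the first operation, "acefurn"; after the second, "cu".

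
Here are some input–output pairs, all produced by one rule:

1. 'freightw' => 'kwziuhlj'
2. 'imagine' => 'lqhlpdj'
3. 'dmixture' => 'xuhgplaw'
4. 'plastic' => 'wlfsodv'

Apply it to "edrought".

In each case the input is transformed by: shift every letter 3 places forward in the alphabet (wrapping around), then move the last 3 characters to the front (rotate right by 3).
Applying that to "edrought" gives "jkwhgurx".

jkwhgurx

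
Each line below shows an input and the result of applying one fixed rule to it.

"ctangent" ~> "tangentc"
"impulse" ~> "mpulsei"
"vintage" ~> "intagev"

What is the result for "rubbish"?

In each case the input is transformed by: move the first character to the end.
On "rubbish" that produces "ubbishr".

ubbishr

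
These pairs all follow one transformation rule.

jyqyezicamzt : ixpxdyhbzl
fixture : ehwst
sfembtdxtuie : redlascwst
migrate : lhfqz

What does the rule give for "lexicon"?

kdwhb

The pattern: delete the last 2 characters, then shift every letter 1 place backward in the alphabet (wrapping around).
On "lexicon" that produces "kdwhb".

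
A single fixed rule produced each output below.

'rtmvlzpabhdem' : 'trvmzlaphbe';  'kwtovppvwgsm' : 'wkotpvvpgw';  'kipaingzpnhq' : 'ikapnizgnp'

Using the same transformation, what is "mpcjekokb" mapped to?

In each case the input is transformed by: swap each adjacent pair of characters (1↔2, 3↔4, ...), then delete the last 2 characters.
Starting from "mpcjekokb": after the first operation, "pmjckekob"; after the second, "pmjckek".

pmjckek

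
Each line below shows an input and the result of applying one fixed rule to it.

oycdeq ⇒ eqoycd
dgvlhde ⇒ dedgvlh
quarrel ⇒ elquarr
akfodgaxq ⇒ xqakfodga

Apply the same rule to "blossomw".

Rule — move the last 2 characters to the front (rotate right by 2).
"blossomw" → "mwblosso".

mwblosso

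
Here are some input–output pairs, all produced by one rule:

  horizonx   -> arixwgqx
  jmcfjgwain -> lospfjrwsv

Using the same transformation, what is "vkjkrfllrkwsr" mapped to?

staouuatfbaet

Looking at the pairs, the operation is to move the first 2 characters to the end (rotate left by 2), then shift every letter 9 places forward in the alphabet (wrapping around).
For "vkjkrfllrkwsr" the result is "staouuatfbaet".
(Check on "jmcfjgwain": → "cfjgwainjm" → "lospfjrwsv" ✓)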